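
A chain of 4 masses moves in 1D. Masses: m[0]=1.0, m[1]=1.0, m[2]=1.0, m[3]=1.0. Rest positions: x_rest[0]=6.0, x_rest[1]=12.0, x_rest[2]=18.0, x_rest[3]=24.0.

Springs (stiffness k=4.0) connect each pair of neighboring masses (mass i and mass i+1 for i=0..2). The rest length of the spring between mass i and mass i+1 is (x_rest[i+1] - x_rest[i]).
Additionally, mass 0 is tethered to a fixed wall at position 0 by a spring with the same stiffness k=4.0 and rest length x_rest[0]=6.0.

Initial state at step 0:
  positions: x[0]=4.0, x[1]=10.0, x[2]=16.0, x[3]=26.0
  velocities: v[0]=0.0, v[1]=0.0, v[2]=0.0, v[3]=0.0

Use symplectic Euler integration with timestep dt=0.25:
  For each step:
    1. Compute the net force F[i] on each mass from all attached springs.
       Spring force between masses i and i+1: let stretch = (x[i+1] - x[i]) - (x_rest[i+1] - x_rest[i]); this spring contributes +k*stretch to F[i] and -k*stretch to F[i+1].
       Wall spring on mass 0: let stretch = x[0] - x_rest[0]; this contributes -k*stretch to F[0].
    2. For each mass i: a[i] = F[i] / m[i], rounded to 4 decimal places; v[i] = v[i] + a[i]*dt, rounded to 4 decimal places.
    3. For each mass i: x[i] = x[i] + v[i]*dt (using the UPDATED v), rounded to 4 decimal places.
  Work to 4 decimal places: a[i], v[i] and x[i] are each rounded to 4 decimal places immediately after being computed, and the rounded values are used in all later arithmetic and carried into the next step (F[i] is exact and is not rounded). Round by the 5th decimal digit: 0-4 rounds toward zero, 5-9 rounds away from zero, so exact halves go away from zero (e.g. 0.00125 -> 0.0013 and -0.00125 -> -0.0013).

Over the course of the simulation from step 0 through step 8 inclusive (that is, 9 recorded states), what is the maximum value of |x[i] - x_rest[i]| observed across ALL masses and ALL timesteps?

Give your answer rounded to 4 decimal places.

Answer: 2.5787

Derivation:
Step 0: x=[4.0000 10.0000 16.0000 26.0000] v=[0.0000 0.0000 0.0000 0.0000]
Step 1: x=[4.5000 10.0000 17.0000 25.0000] v=[2.0000 0.0000 4.0000 -4.0000]
Step 2: x=[5.2500 10.3750 18.2500 23.5000] v=[3.0000 1.5000 5.0000 -6.0000]
Step 3: x=[5.9688 11.4375 18.8438 22.1875] v=[2.8750 4.2500 2.3750 -5.2500]
Step 4: x=[6.5625 12.9844 18.4219 21.5391] v=[2.3749 6.1876 -1.6876 -2.5937]
Step 5: x=[7.1211 14.2852 17.4199 21.6114] v=[2.2343 5.2032 -4.0079 0.2891]
Step 6: x=[7.6904 14.5787 16.6821 22.1358] v=[2.2773 1.1738 -2.9511 2.0976]
Step 7: x=[8.0592 13.6759 16.7819 22.7968] v=[1.4752 -3.6111 0.3992 2.6439]
Step 8: x=[7.8174 12.1455 17.6089 23.4541] v=[-0.9673 -6.1218 3.3081 2.6290]
Max displacement = 2.5787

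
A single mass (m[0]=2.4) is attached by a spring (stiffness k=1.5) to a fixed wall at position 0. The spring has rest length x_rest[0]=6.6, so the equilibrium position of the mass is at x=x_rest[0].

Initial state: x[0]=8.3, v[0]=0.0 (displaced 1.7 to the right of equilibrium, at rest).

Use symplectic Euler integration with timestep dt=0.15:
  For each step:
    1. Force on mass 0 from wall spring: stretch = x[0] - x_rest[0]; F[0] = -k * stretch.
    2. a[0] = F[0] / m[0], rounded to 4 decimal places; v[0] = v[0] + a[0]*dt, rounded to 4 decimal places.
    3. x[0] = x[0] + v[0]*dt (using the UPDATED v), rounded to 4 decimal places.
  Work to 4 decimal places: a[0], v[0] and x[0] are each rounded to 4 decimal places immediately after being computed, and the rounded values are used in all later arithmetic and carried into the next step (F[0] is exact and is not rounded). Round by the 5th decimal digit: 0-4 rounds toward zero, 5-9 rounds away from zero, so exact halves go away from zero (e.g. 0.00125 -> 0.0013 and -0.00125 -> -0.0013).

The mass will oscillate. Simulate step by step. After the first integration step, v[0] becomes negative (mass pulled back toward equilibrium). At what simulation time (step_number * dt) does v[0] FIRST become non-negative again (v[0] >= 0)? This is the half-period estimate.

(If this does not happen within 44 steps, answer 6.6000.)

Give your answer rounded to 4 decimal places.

Step 0: x=[8.3000] v=[0.0000]
Step 1: x=[8.2761] v=[-0.1594]
Step 2: x=[8.2286] v=[-0.3165]
Step 3: x=[8.1582] v=[-0.4692]
Step 4: x=[8.0659] v=[-0.6153]
Step 5: x=[7.9530] v=[-0.7527]
Step 6: x=[7.8211] v=[-0.8795]
Step 7: x=[7.6720] v=[-0.9940]
Step 8: x=[7.5078] v=[-1.0945]
Step 9: x=[7.3309] v=[-1.1796]
Step 10: x=[7.1437] v=[-1.2481]
Step 11: x=[6.9488] v=[-1.2991]
Step 12: x=[6.7490] v=[-1.3318]
Step 13: x=[6.5471] v=[-1.3458]
Step 14: x=[6.3460] v=[-1.3408]
Step 15: x=[6.1485] v=[-1.3170]
Step 16: x=[5.9573] v=[-1.2747]
Step 17: x=[5.7751] v=[-1.2144]
Step 18: x=[5.6045] v=[-1.1371]
Step 19: x=[5.4479] v=[-1.0438]
Step 20: x=[5.3075] v=[-0.9358]
Step 21: x=[5.1853] v=[-0.8146]
Step 22: x=[5.0830] v=[-0.6820]
Step 23: x=[5.0020] v=[-0.5398]
Step 24: x=[4.9435] v=[-0.3900]
Step 25: x=[4.9083] v=[-0.2347]
Step 26: x=[4.8969] v=[-0.0761]
Step 27: x=[4.9094] v=[0.0836]
First v>=0 after going negative at step 27, time=4.0500

Answer: 4.0500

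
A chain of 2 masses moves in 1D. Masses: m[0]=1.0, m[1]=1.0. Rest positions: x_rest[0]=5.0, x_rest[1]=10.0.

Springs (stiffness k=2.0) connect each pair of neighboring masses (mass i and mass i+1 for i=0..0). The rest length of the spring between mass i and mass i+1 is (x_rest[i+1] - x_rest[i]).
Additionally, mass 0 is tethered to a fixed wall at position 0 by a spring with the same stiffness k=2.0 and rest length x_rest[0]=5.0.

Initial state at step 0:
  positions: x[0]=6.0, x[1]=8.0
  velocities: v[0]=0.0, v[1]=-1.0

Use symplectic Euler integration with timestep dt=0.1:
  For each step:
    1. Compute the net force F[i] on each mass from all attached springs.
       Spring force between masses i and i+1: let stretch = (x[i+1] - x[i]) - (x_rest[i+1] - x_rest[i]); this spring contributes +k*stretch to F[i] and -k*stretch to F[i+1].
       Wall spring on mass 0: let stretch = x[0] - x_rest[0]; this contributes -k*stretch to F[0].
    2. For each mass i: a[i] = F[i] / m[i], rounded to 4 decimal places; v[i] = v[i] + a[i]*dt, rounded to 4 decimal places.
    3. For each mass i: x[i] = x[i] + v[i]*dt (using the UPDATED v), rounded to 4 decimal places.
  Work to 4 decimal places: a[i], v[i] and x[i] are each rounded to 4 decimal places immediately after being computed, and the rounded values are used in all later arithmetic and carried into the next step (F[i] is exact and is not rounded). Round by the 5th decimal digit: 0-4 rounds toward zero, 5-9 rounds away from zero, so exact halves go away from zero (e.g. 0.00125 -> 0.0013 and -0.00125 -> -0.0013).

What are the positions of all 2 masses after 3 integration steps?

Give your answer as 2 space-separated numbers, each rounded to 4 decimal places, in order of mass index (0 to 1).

Answer: 5.5339 8.0541

Derivation:
Step 0: x=[6.0000 8.0000] v=[0.0000 -1.0000]
Step 1: x=[5.9200 7.9600] v=[-0.8000 -0.4000]
Step 2: x=[5.7624 7.9792] v=[-1.5760 0.1920]
Step 3: x=[5.5339 8.0541] v=[-2.2851 0.7486]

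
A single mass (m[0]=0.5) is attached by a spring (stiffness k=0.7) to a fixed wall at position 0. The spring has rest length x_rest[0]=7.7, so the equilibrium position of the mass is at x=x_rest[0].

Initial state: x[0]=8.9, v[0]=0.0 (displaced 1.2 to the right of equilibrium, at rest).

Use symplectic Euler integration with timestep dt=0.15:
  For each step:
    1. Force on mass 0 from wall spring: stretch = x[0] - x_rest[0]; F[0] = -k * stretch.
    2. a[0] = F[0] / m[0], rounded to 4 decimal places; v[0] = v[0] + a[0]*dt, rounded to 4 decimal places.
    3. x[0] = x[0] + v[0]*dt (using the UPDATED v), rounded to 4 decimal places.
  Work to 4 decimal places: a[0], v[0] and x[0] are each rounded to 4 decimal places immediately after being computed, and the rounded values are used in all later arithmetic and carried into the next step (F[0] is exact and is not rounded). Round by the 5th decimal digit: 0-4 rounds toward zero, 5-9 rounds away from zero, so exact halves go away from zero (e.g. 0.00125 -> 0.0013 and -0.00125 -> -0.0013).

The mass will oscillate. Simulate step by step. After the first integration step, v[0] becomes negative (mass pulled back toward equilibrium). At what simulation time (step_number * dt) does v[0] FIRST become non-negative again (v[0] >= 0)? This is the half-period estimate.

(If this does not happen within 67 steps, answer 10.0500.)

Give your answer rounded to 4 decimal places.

Answer: 2.7000

Derivation:
Step 0: x=[8.9000] v=[0.0000]
Step 1: x=[8.8622] v=[-0.2520]
Step 2: x=[8.7878] v=[-0.4961]
Step 3: x=[8.6791] v=[-0.7245]
Step 4: x=[8.5396] v=[-0.9301]
Step 5: x=[8.3736] v=[-1.1064]
Step 6: x=[8.1864] v=[-1.2479]
Step 7: x=[7.9839] v=[-1.3501]
Step 8: x=[7.7724] v=[-1.4097]
Step 9: x=[7.5587] v=[-1.4249]
Step 10: x=[7.3494] v=[-1.3952]
Step 11: x=[7.1512] v=[-1.3216]
Step 12: x=[6.9702] v=[-1.2064]
Step 13: x=[6.8122] v=[-1.0531]
Step 14: x=[6.6822] v=[-0.8667]
Step 15: x=[6.5843] v=[-0.6530]
Step 16: x=[6.5215] v=[-0.4187]
Step 17: x=[6.4958] v=[-0.1712]
Step 18: x=[6.5081] v=[0.0817]
First v>=0 after going negative at step 18, time=2.7000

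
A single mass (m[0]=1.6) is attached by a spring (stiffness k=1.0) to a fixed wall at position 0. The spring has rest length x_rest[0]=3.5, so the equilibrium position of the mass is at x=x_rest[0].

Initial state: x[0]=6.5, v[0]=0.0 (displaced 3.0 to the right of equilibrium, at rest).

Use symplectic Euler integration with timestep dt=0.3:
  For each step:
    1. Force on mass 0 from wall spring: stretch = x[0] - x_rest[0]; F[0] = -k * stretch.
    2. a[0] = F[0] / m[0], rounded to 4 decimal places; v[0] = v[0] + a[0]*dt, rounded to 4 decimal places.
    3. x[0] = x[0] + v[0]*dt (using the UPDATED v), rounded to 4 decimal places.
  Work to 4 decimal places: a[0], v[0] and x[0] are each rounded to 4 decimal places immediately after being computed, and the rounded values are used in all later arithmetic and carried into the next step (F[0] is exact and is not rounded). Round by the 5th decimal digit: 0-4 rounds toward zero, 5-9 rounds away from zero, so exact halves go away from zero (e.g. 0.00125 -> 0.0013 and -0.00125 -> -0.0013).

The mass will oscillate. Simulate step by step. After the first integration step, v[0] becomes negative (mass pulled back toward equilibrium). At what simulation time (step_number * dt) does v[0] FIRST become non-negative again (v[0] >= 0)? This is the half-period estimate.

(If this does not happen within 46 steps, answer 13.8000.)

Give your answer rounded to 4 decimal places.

Answer: 4.2000

Derivation:
Step 0: x=[6.5000] v=[0.0000]
Step 1: x=[6.3313] v=[-0.5625]
Step 2: x=[6.0033] v=[-1.0934]
Step 3: x=[5.5345] v=[-1.5628]
Step 4: x=[4.9512] v=[-1.9443]
Step 5: x=[4.2863] v=[-2.2164]
Step 6: x=[3.5772] v=[-2.3638]
Step 7: x=[2.8637] v=[-2.3783]
Step 8: x=[2.1860] v=[-2.2590]
Step 9: x=[1.5822] v=[-2.0126]
Step 10: x=[1.0863] v=[-1.6530]
Step 11: x=[0.7262] v=[-1.2004]
Step 12: x=[0.5221] v=[-0.6803]
Step 13: x=[0.4855] v=[-0.1219]
Step 14: x=[0.6185] v=[0.4433]
First v>=0 after going negative at step 14, time=4.2000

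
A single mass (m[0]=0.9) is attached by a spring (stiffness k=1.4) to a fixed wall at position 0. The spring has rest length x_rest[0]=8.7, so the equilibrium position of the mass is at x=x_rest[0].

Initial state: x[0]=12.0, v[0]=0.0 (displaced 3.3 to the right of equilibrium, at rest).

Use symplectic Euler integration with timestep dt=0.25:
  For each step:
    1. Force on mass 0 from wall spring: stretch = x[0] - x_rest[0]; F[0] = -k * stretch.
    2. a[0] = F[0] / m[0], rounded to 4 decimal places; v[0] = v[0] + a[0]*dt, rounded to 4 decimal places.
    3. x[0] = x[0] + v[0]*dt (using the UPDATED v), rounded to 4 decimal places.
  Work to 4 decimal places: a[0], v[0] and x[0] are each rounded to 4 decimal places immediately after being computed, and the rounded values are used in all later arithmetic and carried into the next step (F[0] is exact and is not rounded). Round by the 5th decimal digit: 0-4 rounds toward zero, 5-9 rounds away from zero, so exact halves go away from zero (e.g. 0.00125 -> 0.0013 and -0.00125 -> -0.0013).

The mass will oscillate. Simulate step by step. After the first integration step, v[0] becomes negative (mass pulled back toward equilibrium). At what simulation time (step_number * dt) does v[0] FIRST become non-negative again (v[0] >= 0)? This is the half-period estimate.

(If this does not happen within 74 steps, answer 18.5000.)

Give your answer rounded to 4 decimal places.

Answer: 2.7500

Derivation:
Step 0: x=[12.0000] v=[0.0000]
Step 1: x=[11.6792] v=[-1.2833]
Step 2: x=[11.0687] v=[-2.4419]
Step 3: x=[10.2279] v=[-3.3631]
Step 4: x=[9.2386] v=[-3.9573]
Step 5: x=[8.1969] v=[-4.1668]
Step 6: x=[7.2041] v=[-3.9712]
Step 7: x=[6.3567] v=[-3.3895]
Step 8: x=[5.7372] v=[-2.4782]
Step 9: x=[5.4057] v=[-1.3260]
Step 10: x=[5.3945] v=[-0.0449]
Step 11: x=[5.7047] v=[1.2406]
First v>=0 after going negative at step 11, time=2.7500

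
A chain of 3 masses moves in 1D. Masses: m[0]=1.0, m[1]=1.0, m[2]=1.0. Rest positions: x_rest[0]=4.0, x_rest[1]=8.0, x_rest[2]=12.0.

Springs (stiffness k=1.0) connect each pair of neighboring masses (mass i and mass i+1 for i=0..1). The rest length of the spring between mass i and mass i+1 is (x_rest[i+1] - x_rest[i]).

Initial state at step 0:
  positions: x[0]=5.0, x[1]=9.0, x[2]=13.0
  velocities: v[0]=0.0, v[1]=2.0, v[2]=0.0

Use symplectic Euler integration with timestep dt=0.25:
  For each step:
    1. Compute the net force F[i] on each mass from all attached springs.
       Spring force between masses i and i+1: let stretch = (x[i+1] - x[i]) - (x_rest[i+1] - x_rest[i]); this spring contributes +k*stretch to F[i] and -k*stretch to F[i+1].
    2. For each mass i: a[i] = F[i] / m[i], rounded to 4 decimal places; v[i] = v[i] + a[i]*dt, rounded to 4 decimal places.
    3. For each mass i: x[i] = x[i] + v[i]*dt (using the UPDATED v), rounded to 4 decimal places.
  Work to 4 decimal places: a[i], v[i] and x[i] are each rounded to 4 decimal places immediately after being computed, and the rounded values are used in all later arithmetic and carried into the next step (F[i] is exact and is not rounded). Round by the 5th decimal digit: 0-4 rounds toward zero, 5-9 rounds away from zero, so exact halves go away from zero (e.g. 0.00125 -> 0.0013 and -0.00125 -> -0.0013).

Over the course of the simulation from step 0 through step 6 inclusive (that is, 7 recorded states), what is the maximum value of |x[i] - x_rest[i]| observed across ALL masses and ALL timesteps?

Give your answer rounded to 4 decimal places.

Step 0: x=[5.0000 9.0000 13.0000] v=[0.0000 2.0000 0.0000]
Step 1: x=[5.0000 9.5000 13.0000] v=[0.0000 2.0000 0.0000]
Step 2: x=[5.0313 9.9375 13.0313] v=[0.1250 1.7500 0.1250]
Step 3: x=[5.1192 10.2617 13.1192] v=[0.3516 1.2969 0.3516]
Step 4: x=[5.2785 10.4431 13.2785] v=[0.6372 0.7257 0.6372]
Step 5: x=[5.5106 10.4790 13.5106] v=[0.9284 0.1434 0.9284]
Step 6: x=[5.8032 10.3938 13.8032] v=[1.1705 -0.3408 1.1705]
Max displacement = 2.4790

Answer: 2.4790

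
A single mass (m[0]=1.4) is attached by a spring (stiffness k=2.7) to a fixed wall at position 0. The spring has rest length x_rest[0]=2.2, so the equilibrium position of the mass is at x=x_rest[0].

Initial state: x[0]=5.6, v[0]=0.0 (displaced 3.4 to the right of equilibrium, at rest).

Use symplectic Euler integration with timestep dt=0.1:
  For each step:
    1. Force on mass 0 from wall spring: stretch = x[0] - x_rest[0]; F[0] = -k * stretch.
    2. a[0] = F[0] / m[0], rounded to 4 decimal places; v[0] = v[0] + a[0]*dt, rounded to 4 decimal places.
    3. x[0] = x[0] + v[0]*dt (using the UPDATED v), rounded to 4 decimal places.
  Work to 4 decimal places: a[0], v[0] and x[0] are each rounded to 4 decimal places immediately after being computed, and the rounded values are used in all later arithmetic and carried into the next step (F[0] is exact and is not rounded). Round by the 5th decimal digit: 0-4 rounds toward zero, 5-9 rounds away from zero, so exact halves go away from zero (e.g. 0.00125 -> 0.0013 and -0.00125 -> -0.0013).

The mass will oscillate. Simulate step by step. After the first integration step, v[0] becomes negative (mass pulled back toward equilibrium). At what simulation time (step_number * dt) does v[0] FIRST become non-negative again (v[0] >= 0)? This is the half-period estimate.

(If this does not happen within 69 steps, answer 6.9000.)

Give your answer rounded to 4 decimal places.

Step 0: x=[5.6000] v=[0.0000]
Step 1: x=[5.5344] v=[-0.6557]
Step 2: x=[5.4045] v=[-1.2988]
Step 3: x=[5.2128] v=[-1.9168]
Step 4: x=[4.9630] v=[-2.4978]
Step 5: x=[4.6599] v=[-3.0307]
Step 6: x=[4.3094] v=[-3.5051]
Step 7: x=[3.9182] v=[-3.9119]
Step 8: x=[3.4939] v=[-4.2433]
Step 9: x=[3.0446] v=[-4.4928]
Step 10: x=[2.5790] v=[-4.6557]
Step 11: x=[2.1061] v=[-4.7288]
Step 12: x=[1.6350] v=[-4.7107]
Step 13: x=[1.1748] v=[-4.6017]
Step 14: x=[0.7344] v=[-4.4040]
Step 15: x=[0.3223] v=[-4.1214]
Step 16: x=[-0.0536] v=[-3.7593]
Step 17: x=[-0.3861] v=[-3.3247]
Step 18: x=[-0.6687] v=[-2.8260]
Step 19: x=[-0.8960] v=[-2.2728]
Step 20: x=[-1.0636] v=[-1.6757]
Step 21: x=[-1.1682] v=[-1.0463]
Step 22: x=[-1.2079] v=[-0.3967]
Step 23: x=[-1.1819] v=[0.2605]
First v>=0 after going negative at step 23, time=2.3000

Answer: 2.3000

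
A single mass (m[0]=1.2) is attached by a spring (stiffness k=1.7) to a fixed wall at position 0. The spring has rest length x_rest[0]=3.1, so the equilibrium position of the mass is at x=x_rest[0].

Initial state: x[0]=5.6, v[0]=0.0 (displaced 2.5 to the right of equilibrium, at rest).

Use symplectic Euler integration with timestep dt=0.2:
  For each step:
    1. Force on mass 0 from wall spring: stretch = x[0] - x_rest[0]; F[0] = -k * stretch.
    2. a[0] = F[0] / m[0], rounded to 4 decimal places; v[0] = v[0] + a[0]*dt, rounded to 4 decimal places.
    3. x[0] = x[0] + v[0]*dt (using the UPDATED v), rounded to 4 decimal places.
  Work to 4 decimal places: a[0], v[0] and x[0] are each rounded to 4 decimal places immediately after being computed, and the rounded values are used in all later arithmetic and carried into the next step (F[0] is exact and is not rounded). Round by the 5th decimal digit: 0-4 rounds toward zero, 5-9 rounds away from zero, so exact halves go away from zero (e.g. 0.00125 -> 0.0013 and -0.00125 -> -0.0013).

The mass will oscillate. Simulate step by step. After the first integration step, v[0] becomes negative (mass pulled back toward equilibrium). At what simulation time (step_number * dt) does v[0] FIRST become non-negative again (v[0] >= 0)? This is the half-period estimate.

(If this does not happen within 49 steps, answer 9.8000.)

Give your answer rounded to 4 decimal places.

Answer: 2.8000

Derivation:
Step 0: x=[5.6000] v=[0.0000]
Step 1: x=[5.4583] v=[-0.7083]
Step 2: x=[5.1830] v=[-1.3765]
Step 3: x=[4.7897] v=[-1.9667]
Step 4: x=[4.3006] v=[-2.4454]
Step 5: x=[3.7435] v=[-2.7856]
Step 6: x=[3.1499] v=[-2.9679]
Step 7: x=[2.5535] v=[-2.9820]
Step 8: x=[1.9881] v=[-2.8272]
Step 9: x=[1.4857] v=[-2.5122]
Step 10: x=[1.0747] v=[-2.0548]
Step 11: x=[0.7785] v=[-1.4810]
Step 12: x=[0.6139] v=[-0.8232]
Step 13: x=[0.5901] v=[-0.1188]
Step 14: x=[0.7086] v=[0.5923]
First v>=0 after going negative at step 14, time=2.8000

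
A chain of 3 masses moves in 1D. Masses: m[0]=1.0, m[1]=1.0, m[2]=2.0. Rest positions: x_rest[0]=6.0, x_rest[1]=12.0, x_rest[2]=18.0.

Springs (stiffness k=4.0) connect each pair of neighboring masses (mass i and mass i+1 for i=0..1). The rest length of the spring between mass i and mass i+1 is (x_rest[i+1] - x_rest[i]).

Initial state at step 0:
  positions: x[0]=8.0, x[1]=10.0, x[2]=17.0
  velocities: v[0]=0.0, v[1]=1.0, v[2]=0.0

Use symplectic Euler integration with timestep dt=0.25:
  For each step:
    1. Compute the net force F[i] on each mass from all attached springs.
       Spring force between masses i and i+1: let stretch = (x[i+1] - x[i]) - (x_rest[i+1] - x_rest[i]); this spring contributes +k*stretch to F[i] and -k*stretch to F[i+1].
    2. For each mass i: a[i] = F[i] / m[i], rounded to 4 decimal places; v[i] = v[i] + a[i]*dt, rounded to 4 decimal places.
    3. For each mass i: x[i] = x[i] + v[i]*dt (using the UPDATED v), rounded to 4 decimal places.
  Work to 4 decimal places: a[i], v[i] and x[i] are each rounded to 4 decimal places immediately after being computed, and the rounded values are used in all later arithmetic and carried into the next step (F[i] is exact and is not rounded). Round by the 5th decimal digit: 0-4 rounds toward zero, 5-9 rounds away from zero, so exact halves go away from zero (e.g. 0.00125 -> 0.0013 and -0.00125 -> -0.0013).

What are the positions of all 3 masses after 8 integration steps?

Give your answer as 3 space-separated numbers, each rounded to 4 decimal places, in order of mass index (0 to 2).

Answer: 5.2171 10.6796 19.0520

Derivation:
Step 0: x=[8.0000 10.0000 17.0000] v=[0.0000 1.0000 0.0000]
Step 1: x=[7.0000 11.5000 16.8750] v=[-4.0000 6.0000 -0.5000]
Step 2: x=[5.6250 13.2188 16.8281] v=[-5.5000 6.8750 -0.1875]
Step 3: x=[4.6485 13.9414 17.0801] v=[-3.9062 2.8905 1.0079]
Step 4: x=[4.4952 13.1255 17.6898] v=[-0.6133 -3.2637 2.4386]
Step 5: x=[4.9995 11.2931 18.4789] v=[2.0170 -7.3297 3.1565]
Step 6: x=[5.5772 9.6837 19.1198] v=[2.3106 -6.4375 2.5636]
Step 7: x=[5.6815 9.4067 19.3312] v=[0.4171 -1.1079 0.8456]
Step 8: x=[5.2171 10.6796 19.0520] v=[-1.8577 5.0914 -1.1167]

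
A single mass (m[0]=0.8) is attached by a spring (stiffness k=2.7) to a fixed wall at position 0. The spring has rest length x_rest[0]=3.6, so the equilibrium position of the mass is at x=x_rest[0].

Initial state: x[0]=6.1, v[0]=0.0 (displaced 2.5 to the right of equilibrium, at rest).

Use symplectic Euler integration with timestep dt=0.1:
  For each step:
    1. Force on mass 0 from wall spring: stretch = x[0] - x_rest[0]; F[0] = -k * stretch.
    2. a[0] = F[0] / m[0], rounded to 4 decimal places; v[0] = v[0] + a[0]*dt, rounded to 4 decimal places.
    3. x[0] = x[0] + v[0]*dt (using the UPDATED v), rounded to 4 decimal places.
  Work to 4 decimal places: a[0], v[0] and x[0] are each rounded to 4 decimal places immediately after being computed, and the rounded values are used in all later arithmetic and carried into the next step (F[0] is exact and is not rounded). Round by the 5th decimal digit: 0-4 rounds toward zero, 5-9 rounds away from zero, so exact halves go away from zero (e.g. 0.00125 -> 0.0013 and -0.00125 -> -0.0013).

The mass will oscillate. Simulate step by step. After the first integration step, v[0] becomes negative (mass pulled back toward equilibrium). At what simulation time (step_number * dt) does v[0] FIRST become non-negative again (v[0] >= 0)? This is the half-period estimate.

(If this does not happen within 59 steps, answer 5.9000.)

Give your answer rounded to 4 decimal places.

Step 0: x=[6.1000] v=[0.0000]
Step 1: x=[6.0156] v=[-0.8438]
Step 2: x=[5.8497] v=[-1.6591]
Step 3: x=[5.6079] v=[-2.4184]
Step 4: x=[5.2983] v=[-3.0961]
Step 5: x=[4.9314] v=[-3.6693]
Step 6: x=[4.5195] v=[-4.1187]
Step 7: x=[4.0766] v=[-4.4290]
Step 8: x=[3.6176] v=[-4.5899]
Step 9: x=[3.1580] v=[-4.5958]
Step 10: x=[2.7133] v=[-4.4466]
Step 11: x=[2.2986] v=[-4.1473]
Step 12: x=[1.9278] v=[-3.7081]
Step 13: x=[1.6134] v=[-3.1437]
Step 14: x=[1.3661] v=[-2.4732]
Step 15: x=[1.1942] v=[-1.7193]
Step 16: x=[1.1035] v=[-0.9073]
Step 17: x=[1.0970] v=[-0.0647]
Step 18: x=[1.1750] v=[0.7801]
First v>=0 after going negative at step 18, time=1.8000

Answer: 1.8000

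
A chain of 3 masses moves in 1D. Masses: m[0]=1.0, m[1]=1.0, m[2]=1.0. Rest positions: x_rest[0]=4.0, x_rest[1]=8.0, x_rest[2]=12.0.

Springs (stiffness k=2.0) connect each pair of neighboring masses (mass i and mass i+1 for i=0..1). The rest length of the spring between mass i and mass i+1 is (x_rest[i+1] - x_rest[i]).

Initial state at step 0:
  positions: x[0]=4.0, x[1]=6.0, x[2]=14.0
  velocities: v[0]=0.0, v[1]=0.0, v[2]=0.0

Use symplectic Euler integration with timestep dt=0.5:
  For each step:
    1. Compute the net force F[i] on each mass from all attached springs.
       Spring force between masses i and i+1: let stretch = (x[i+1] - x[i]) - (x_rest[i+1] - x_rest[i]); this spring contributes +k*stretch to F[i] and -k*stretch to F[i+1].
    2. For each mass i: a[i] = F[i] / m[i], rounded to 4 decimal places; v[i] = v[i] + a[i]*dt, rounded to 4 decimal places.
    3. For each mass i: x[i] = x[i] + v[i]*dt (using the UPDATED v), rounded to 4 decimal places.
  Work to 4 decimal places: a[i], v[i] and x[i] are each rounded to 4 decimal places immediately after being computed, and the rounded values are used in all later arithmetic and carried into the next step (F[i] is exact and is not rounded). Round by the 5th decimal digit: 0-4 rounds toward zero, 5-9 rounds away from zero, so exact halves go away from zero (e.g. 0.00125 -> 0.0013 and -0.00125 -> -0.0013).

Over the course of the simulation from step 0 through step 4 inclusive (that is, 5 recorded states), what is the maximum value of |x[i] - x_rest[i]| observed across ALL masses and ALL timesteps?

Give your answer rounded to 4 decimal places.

Answer: 2.5000

Derivation:
Step 0: x=[4.0000 6.0000 14.0000] v=[0.0000 0.0000 0.0000]
Step 1: x=[3.0000 9.0000 12.0000] v=[-2.0000 6.0000 -4.0000]
Step 2: x=[3.0000 10.5000 10.5000] v=[0.0000 3.0000 -3.0000]
Step 3: x=[4.7500 8.2500 11.0000] v=[3.5000 -4.5000 1.0000]
Step 4: x=[6.2500 5.6250 12.1250] v=[3.0000 -5.2500 2.2500]
Max displacement = 2.5000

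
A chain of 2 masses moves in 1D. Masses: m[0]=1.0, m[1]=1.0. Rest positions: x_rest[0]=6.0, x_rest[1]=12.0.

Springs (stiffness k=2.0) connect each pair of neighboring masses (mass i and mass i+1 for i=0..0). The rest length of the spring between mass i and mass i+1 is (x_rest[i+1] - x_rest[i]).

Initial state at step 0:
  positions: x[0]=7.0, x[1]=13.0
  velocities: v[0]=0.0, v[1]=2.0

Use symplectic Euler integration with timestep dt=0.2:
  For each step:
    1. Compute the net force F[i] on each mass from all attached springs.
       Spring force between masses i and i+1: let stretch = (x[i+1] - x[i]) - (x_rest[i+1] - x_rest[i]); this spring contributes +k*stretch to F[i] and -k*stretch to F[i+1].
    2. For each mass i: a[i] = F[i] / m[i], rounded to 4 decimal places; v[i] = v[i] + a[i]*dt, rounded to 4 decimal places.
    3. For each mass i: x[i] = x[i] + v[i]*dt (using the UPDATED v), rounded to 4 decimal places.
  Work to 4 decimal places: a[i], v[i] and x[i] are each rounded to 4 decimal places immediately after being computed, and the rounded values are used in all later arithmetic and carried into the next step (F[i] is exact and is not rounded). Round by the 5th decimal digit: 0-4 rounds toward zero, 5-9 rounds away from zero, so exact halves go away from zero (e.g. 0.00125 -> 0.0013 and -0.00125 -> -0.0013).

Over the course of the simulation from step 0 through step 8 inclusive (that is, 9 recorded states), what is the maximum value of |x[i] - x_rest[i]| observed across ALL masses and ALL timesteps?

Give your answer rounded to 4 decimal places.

Answer: 2.6408

Derivation:
Step 0: x=[7.0000 13.0000] v=[0.0000 2.0000]
Step 1: x=[7.0000 13.4000] v=[0.0000 2.0000]
Step 2: x=[7.0320 13.7680] v=[0.1600 1.8400]
Step 3: x=[7.1229 14.0771] v=[0.4544 1.5456]
Step 4: x=[7.2901 14.3099] v=[0.8361 1.1639]
Step 5: x=[7.5389 14.4611] v=[1.2440 0.7560]
Step 6: x=[7.8615 14.5385] v=[1.6129 0.3871]
Step 7: x=[8.2382 14.5618] v=[1.8837 0.1163]
Step 8: x=[8.6408 14.5592] v=[2.0131 -0.0131]
Max displacement = 2.6408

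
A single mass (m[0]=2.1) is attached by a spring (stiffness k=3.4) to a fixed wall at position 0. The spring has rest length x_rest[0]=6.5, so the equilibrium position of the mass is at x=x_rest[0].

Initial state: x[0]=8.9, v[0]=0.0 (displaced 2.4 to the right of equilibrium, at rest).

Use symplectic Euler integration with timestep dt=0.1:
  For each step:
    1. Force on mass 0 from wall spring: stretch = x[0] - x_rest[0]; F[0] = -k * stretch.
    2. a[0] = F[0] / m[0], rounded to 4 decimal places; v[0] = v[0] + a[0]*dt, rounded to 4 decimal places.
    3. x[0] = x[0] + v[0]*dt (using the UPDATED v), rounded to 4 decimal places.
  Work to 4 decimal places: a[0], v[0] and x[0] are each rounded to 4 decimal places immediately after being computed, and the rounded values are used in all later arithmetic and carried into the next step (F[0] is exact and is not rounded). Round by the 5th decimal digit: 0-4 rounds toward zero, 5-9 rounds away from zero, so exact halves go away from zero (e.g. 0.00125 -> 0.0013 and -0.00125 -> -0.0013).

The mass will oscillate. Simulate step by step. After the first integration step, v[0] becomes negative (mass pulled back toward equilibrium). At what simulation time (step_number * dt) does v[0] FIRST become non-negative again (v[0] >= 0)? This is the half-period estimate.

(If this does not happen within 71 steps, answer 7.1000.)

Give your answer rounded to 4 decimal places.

Answer: 2.5000

Derivation:
Step 0: x=[8.9000] v=[0.0000]
Step 1: x=[8.8611] v=[-0.3886]
Step 2: x=[8.7840] v=[-0.7709]
Step 3: x=[8.6699] v=[-1.1407]
Step 4: x=[8.5207] v=[-1.4920]
Step 5: x=[8.3388] v=[-1.8192]
Step 6: x=[8.1271] v=[-2.1169]
Step 7: x=[7.8891] v=[-2.3803]
Step 8: x=[7.6286] v=[-2.6052]
Step 9: x=[7.3498] v=[-2.7879]
Step 10: x=[7.0573] v=[-2.9255]
Step 11: x=[6.7557] v=[-3.0157]
Step 12: x=[6.4500] v=[-3.0571]
Step 13: x=[6.1451] v=[-3.0490]
Step 14: x=[5.8460] v=[-2.9915]
Step 15: x=[5.5574] v=[-2.8856]
Step 16: x=[5.2841] v=[-2.7330]
Step 17: x=[5.0305] v=[-2.5361]
Step 18: x=[4.8007] v=[-2.2982]
Step 19: x=[4.5984] v=[-2.0231]
Step 20: x=[4.4269] v=[-1.7152]
Step 21: x=[4.2889] v=[-1.3796]
Step 22: x=[4.1867] v=[-1.0216]
Step 23: x=[4.1220] v=[-0.6471]
Step 24: x=[4.0958] v=[-0.2621]
Step 25: x=[4.1085] v=[0.1272]
First v>=0 after going negative at step 25, time=2.5000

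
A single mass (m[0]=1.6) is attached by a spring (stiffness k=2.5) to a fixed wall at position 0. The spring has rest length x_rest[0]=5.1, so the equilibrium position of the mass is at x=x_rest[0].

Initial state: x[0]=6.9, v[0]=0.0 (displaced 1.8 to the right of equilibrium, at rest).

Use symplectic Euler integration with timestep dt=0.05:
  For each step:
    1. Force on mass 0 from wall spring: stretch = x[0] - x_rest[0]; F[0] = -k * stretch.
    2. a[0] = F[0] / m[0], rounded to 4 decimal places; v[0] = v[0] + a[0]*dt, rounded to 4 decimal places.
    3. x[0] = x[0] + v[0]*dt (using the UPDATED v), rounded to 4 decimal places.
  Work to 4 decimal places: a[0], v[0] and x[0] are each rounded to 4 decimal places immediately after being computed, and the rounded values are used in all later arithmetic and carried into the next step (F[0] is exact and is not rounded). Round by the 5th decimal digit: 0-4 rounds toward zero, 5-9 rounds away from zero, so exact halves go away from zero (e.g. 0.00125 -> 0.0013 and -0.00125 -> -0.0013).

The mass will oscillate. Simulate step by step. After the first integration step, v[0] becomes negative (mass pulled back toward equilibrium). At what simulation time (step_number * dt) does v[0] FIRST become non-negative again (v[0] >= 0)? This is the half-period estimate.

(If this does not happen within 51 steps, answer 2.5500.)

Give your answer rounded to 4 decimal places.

Step 0: x=[6.9000] v=[0.0000]
Step 1: x=[6.8930] v=[-0.1406]
Step 2: x=[6.8790] v=[-0.2807]
Step 3: x=[6.8580] v=[-0.4197]
Step 4: x=[6.8302] v=[-0.5570]
Step 5: x=[6.7956] v=[-0.6922]
Step 6: x=[6.7544] v=[-0.8247]
Step 7: x=[6.7067] v=[-0.9540]
Step 8: x=[6.6527] v=[-1.0795]
Step 9: x=[6.5927] v=[-1.2008]
Step 10: x=[6.5268] v=[-1.3174]
Step 11: x=[6.4554] v=[-1.4289]
Step 12: x=[6.3787] v=[-1.5348]
Step 13: x=[6.2970] v=[-1.6347]
Step 14: x=[6.2106] v=[-1.7282]
Step 15: x=[6.1199] v=[-1.8150]
Step 16: x=[6.0252] v=[-1.8947]
Step 17: x=[5.9269] v=[-1.9670]
Step 18: x=[5.8253] v=[-2.0316]
Step 19: x=[5.7209] v=[-2.0883]
Step 20: x=[5.6141] v=[-2.1368]
Step 21: x=[5.5053] v=[-2.1770]
Step 22: x=[5.3949] v=[-2.2087]
Step 23: x=[5.2833] v=[-2.2317]
Step 24: x=[5.1710] v=[-2.2460]
Step 25: x=[5.0584] v=[-2.2515]
Step 26: x=[4.9460] v=[-2.2483]
Step 27: x=[4.8342] v=[-2.2363]
Step 28: x=[4.7234] v=[-2.2155]
Step 29: x=[4.6141] v=[-2.1861]
Step 30: x=[4.5067] v=[-2.1481]
Step 31: x=[4.4016] v=[-2.1018]
Step 32: x=[4.2992] v=[-2.0472]
Step 33: x=[4.2000] v=[-1.9846]
Step 34: x=[4.1043] v=[-1.9143]
Step 35: x=[4.0125] v=[-1.8365]
Step 36: x=[3.9249] v=[-1.7515]
Step 37: x=[3.8419] v=[-1.6597]
Step 38: x=[3.7638] v=[-1.5614]
Step 39: x=[3.6910] v=[-1.4570]
Step 40: x=[3.6237] v=[-1.3469]
Step 41: x=[3.5621] v=[-1.2316]
Step 42: x=[3.5065] v=[-1.1115]
Step 43: x=[3.4572] v=[-0.9870]
Step 44: x=[3.4143] v=[-0.8587]
Step 45: x=[3.3780] v=[-0.7270]
Step 46: x=[3.3484] v=[-0.5925]
Step 47: x=[3.3256] v=[-0.4557]
Step 48: x=[3.3097] v=[-0.3171]
Step 49: x=[3.3008] v=[-0.1772]
Step 50: x=[3.2990] v=[-0.0366]
Step 51: x=[3.3042] v=[0.1041]
First v>=0 after going negative at step 51, time=2.5500

Answer: 2.5500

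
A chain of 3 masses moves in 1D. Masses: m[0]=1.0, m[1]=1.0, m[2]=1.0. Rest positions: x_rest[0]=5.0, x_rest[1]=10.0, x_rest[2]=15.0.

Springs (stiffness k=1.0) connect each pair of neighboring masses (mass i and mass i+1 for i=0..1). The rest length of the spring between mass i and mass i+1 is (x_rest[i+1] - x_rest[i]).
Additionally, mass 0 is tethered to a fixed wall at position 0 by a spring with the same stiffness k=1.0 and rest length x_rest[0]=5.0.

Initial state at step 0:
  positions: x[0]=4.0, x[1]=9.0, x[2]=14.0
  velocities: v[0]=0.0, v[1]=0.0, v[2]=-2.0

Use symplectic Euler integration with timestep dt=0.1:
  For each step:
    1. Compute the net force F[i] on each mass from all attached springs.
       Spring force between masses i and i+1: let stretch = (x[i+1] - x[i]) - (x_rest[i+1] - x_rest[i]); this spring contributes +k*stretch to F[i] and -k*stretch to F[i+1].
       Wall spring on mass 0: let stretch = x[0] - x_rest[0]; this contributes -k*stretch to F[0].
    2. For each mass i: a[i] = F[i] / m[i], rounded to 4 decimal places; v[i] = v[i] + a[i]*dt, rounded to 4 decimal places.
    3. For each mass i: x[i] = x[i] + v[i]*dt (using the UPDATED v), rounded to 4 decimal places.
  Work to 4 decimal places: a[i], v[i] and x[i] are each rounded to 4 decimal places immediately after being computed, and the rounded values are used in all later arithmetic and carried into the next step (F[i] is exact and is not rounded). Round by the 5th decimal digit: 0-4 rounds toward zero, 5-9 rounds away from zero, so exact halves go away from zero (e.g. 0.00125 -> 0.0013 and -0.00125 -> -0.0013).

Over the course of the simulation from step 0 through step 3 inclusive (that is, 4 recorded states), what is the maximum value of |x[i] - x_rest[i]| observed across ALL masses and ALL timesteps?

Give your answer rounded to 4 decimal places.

Step 0: x=[4.0000 9.0000 14.0000] v=[0.0000 0.0000 -2.0000]
Step 1: x=[4.0100 9.0000 13.8000] v=[0.1000 0.0000 -2.0000]
Step 2: x=[4.0298 8.9981 13.6020] v=[0.1980 -0.0190 -1.9800]
Step 3: x=[4.0590 8.9926 13.4080] v=[0.2919 -0.0554 -1.9404]
Max displacement = 1.5920

Answer: 1.5920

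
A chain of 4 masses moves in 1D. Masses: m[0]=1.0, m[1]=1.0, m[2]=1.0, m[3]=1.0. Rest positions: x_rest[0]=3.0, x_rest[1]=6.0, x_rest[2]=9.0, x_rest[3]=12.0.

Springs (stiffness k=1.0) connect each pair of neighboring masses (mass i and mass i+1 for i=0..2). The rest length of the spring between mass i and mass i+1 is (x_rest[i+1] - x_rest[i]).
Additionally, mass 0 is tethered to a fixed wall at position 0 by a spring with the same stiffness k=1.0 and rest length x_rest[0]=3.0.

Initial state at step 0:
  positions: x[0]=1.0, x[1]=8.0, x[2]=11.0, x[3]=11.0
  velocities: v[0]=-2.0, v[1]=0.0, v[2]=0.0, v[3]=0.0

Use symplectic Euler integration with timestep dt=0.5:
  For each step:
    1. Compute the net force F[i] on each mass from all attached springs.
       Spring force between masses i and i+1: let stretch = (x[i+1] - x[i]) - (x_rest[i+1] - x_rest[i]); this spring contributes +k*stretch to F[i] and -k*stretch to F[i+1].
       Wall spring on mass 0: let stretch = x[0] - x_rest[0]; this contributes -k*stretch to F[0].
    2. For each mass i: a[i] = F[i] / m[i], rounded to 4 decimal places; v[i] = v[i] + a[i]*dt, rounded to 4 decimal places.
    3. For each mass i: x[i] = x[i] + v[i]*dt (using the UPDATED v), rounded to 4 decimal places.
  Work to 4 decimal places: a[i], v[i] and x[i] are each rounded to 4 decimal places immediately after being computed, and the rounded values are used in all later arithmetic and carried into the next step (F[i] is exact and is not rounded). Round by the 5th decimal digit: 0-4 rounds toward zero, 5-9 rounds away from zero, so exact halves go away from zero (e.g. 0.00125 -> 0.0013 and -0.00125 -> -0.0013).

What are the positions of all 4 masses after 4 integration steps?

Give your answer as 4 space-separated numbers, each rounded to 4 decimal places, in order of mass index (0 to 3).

Step 0: x=[1.0000 8.0000 11.0000 11.0000] v=[-2.0000 0.0000 0.0000 0.0000]
Step 1: x=[1.5000 7.0000 10.2500 11.7500] v=[1.0000 -2.0000 -1.5000 1.5000]
Step 2: x=[3.0000 5.4375 9.0625 12.8750] v=[3.0000 -3.1250 -2.3750 2.2500]
Step 3: x=[4.3594 4.1719 7.9219 13.7969] v=[2.7188 -2.5313 -2.2813 1.8438]
Step 4: x=[4.5821 3.8906 7.3125 14.0001] v=[0.4454 -0.5626 -1.2188 0.4063]

Answer: 4.5821 3.8906 7.3125 14.0001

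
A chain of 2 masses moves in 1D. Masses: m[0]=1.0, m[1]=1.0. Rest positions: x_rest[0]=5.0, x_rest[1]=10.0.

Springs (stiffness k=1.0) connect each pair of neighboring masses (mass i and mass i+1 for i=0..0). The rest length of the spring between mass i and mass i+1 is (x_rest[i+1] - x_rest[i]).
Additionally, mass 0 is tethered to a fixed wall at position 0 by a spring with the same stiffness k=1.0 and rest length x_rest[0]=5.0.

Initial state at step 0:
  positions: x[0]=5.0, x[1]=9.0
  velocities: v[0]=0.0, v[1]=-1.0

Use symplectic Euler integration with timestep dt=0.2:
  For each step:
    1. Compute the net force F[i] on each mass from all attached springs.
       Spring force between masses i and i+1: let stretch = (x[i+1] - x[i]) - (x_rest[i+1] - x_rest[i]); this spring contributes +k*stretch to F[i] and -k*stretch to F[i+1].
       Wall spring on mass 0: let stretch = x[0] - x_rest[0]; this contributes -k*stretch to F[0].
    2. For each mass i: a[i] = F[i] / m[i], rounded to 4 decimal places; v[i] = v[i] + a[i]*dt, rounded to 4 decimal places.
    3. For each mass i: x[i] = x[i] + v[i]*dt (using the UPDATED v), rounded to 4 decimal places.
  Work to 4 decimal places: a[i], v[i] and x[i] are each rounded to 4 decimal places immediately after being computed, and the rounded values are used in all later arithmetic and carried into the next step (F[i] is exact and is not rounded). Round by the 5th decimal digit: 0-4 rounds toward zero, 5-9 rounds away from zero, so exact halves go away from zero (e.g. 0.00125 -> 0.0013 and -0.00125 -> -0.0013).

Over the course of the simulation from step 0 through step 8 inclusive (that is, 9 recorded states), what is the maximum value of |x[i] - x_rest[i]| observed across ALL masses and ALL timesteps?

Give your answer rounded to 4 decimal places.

Step 0: x=[5.0000 9.0000] v=[0.0000 -1.0000]
Step 1: x=[4.9600 8.8400] v=[-0.2000 -0.8000]
Step 2: x=[4.8768 8.7248] v=[-0.4160 -0.5760]
Step 3: x=[4.7524 8.6557] v=[-0.6218 -0.3456]
Step 4: x=[4.5941 8.6304] v=[-0.7916 -0.1263]
Step 5: x=[4.4135 8.6437] v=[-0.9032 0.0664]
Step 6: x=[4.2255 8.6878] v=[-0.9399 0.2204]
Step 7: x=[4.0470 8.7534] v=[-0.8925 0.3279]
Step 8: x=[3.8949 8.8307] v=[-0.7606 0.3866]
Max displacement = 1.3696

Answer: 1.3696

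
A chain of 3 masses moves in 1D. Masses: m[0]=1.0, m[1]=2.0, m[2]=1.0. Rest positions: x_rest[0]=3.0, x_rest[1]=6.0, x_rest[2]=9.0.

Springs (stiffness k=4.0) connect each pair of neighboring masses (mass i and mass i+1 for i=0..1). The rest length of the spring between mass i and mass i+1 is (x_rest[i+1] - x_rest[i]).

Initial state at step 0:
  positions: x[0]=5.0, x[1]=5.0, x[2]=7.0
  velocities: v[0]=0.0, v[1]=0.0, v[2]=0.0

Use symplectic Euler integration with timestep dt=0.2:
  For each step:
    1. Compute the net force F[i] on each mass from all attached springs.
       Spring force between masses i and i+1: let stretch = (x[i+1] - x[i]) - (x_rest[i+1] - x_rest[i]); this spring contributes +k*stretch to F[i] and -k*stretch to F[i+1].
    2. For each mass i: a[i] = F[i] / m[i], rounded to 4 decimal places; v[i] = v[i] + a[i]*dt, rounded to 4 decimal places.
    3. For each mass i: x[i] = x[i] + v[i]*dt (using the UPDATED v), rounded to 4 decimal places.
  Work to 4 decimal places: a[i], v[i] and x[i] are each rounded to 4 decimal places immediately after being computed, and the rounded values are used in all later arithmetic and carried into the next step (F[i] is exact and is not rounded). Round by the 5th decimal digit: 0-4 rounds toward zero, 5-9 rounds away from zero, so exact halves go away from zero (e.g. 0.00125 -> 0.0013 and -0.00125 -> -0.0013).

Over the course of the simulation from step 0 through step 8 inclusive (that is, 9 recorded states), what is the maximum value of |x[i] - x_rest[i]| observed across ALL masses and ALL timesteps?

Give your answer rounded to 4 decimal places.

Step 0: x=[5.0000 5.0000 7.0000] v=[0.0000 0.0000 0.0000]
Step 1: x=[4.5200 5.1600 7.1600] v=[-2.4000 0.8000 0.8000]
Step 2: x=[3.6624 5.4288 7.4800] v=[-4.2880 1.3440 1.6000]
Step 3: x=[2.6074 5.7204 7.9518] v=[-5.2749 1.4579 2.3590]
Step 4: x=[1.5705 5.9415 8.5466] v=[-5.1845 1.1053 2.9739]
Step 5: x=[0.7530 6.0213 9.2046] v=[-4.0877 0.3989 3.2898]
Step 6: x=[0.2984 5.9343 9.8332] v=[-2.2731 -0.4351 3.1432]
Step 7: x=[0.2655 5.7083 10.3180] v=[-0.1644 -1.1299 2.4241]
Step 8: x=[0.6235 5.4157 10.5453] v=[1.7898 -1.4631 1.1363]
Max displacement = 2.7345

Answer: 2.7345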